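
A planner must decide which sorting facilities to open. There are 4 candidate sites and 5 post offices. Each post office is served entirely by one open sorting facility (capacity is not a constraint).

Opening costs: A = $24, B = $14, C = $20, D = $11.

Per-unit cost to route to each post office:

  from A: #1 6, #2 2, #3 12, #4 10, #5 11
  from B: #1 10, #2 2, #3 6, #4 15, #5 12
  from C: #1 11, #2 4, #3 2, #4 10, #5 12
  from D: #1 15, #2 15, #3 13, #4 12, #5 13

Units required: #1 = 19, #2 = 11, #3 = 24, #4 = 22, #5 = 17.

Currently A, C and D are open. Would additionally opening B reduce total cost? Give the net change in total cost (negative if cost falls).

Current service cost with {A, C, D}: 591.
Adding B: each post office re-picks its cheapest; new service cost 591, saving 0.
Extra fixed cost: 14. Net change = 14 − 0 = 14.
(Totals: 646 → 660.)

No — net change +14 (cost rises by 14).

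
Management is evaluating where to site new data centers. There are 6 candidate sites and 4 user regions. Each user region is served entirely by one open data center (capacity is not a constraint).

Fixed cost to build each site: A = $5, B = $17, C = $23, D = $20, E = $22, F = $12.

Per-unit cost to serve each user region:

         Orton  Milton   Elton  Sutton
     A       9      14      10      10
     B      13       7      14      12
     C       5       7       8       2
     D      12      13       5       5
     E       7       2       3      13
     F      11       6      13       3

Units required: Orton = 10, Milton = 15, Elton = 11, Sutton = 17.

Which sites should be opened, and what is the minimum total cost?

Open C and E; minimum total cost 192.

For any fixed open set, each user region goes to its cheapest open site; total = fixed + service.
{C, E}: Orton→C 5·10=50, Milton→E 2·15=30, Elton→E 3·11=33, Sutton→C 2·17=34. Service 147; fixed 45; total 192.
{A, C, E}: Orton→C 5·10=50, Milton→E 2·15=30, Elton→E 3·11=33, Sutton→C 2·17=34. Service 147; fixed 50; total 197.
{C, E, F}: Orton→C 5·10=50, Milton→E 2·15=30, Elton→E 3·11=33, Sutton→C 2·17=34. Service 147; fixed 57; total 204.
{A, B, C, D, E, F}: service 147 + fixed 99 = 246
No other subset beats 192.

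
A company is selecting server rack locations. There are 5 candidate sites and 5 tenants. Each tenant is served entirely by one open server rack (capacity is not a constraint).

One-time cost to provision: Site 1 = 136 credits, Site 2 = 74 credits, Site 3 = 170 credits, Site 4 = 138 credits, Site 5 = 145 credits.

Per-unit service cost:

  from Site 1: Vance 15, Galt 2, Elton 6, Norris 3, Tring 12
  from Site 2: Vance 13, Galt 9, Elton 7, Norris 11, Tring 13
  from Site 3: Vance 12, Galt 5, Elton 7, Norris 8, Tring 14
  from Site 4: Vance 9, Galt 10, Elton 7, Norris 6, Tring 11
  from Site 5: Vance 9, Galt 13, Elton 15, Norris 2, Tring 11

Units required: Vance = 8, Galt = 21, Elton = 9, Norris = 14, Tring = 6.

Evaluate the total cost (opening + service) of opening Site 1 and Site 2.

Total cost: 524

Each tenant is assigned to its cheapest site among the open ones.
{Site 1, Site 2}: Vance→Site 2 13·8=104, Galt→Site 1 2·21=42, Elton→Site 1 6·9=54, Norris→Site 1 3·14=42, Tring→Site 1 12·6=72. Service 314; fixed 210; total 524.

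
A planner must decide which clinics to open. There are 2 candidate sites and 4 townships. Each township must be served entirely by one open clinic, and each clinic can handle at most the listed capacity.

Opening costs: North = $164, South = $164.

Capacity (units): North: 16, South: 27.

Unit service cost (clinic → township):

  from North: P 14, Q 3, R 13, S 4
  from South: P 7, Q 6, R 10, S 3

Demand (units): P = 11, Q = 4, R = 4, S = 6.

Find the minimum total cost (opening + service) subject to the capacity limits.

Open {South}: P→South 7·11=77, Q→South 6·4=24, R→South 10·4=40, S→South 3·6=18.
Loads: South carries 25/27. Service 159; fixed 164; total 323.
Next best feasible plan costs 475.

Minimum total cost: 323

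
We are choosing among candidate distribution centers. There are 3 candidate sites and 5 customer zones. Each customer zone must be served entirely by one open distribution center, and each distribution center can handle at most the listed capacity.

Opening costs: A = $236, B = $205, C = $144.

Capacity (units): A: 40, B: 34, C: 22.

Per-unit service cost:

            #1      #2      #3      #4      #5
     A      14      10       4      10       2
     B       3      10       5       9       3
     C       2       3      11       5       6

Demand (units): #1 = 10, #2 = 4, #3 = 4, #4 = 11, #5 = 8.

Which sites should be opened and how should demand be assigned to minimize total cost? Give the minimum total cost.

Open {B, C}: #1→B 3·10=30, #2→C 3·4=12, #3→B 5·4=20, #4→C 5·11=55, #5→B 3·8=24.
Loads: B carries 22/34, C carries 15/22. Service 141; fixed 349; total 490.
Next best feasible plan costs 508.

Minimum total cost: 490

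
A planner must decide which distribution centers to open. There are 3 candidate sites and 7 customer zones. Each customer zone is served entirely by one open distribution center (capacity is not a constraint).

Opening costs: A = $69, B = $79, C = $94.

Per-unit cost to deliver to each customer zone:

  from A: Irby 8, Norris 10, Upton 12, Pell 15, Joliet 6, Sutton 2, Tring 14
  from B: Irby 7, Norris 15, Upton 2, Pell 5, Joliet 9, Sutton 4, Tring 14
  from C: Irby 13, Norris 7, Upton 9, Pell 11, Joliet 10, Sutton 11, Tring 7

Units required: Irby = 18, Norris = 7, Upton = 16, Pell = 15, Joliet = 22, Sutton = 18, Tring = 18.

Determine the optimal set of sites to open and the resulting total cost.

For any fixed open set, each customer zone goes to its cheapest open site; total = fixed + service.
{A, B, C}: Irby→B 7·18=126, Norris→C 7·7=49, Upton→B 2·16=32, Pell→B 5·15=75, Joliet→A 6·22=132, Sutton→A 2·18=36, Tring→C 7·18=126. Service 576; fixed 242; total 818.
{B, C}: Irby→B 7·18=126, Norris→C 7·7=49, Upton→B 2·16=32, Pell→B 5·15=75, Joliet→B 9·22=198, Sutton→B 4·18=72, Tring→C 7·18=126. Service 678; fixed 173; total 851.
{A, B}: service 723 + fixed 148 = 871
{A}: service 1051 + fixed 69 = 1120
(All 7 nonempty subsets were checked; A, B and C is lowest.)

Open A, B and C; minimum total cost 818.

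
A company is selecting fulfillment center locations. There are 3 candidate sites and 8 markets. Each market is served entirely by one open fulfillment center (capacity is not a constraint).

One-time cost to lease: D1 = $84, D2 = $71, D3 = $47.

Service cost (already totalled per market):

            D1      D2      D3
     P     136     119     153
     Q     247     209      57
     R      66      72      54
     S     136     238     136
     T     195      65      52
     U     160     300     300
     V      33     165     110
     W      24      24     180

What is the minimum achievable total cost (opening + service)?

For any fixed open set, each market goes to its cheapest open site; total = fixed + service.
{D1, D3}: P→D1 136, Q→D3 57, R→D3 54, S→D1 136, T→D3 52, U→D1 160, V→D1 33, W→D1 24. Service 652; fixed 131; total 783.
{D1, D2, D3}: P→D2 119, Q→D3 57, R→D3 54, S→D1 136, T→D3 52, U→D1 160, V→D1 33, W→D1 24. Service 635; fixed 202; total 837.
{D1, D2}: service 812 + fixed 155 = 967
{D3}: service 1042 + fixed 47 = 1089
No other subset beats 783.

Minimum total cost: 783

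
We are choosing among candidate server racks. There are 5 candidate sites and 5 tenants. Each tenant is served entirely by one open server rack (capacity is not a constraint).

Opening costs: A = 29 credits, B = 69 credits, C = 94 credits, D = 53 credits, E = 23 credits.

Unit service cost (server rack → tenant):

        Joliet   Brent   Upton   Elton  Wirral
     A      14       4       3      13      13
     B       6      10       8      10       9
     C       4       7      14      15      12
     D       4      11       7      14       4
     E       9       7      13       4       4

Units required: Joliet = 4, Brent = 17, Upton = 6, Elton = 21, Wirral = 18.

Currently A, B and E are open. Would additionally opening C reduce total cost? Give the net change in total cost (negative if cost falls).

Current service cost with {A, B, E}: 266.
Adding C: each tenant re-picks its cheapest; new service cost 258, saving 8.
Extra fixed cost: 94. Net change = 94 − 8 = 86.
(Totals: 387 → 473.)

No — net change +86 (cost rises by 86).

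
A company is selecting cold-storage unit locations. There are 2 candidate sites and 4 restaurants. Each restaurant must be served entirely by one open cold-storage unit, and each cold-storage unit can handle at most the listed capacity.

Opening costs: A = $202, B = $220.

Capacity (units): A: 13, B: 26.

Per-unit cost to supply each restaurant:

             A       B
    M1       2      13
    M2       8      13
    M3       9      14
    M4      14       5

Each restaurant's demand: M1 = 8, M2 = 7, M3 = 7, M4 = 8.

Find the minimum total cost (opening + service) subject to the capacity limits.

Open {A, B}: M1→A 2·8=16, M2→B 13·7=91, M3→B 14·7=98, M4→B 5·8=40.
Loads: A carries 8/13, B carries 22/26. Service 245; fixed 422; total 667.
Next best feasible plan costs 720.

Minimum total cost: 667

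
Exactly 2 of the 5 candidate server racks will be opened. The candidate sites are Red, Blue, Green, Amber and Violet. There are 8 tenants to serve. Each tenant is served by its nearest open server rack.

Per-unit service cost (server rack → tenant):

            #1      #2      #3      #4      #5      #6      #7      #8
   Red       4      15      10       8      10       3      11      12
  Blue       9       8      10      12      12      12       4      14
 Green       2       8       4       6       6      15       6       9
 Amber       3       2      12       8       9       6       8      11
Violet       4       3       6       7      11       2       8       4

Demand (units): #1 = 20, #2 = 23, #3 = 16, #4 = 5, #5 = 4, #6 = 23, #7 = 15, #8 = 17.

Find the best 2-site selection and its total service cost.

With exactly 2 open, each tenant uses its cheapest among the chosen.
{Green, Violet}: #1→Green 2·20=40, #2→Violet 3·23=69, #3→Green 4·16=64, #4→Green 6·5=30, #5→Green 6·4=24, #6→Violet 2·23=46, #7→Green 6·15=90, #8→Violet 4·17=68. Service cost 431.
{Blue, Violet}: service cost 498
{Amber, Violet}: service cost 507
Among all 10 size-2 choices, {Green, Violet} is lowest.

Choose Green and Violet; total service cost 431.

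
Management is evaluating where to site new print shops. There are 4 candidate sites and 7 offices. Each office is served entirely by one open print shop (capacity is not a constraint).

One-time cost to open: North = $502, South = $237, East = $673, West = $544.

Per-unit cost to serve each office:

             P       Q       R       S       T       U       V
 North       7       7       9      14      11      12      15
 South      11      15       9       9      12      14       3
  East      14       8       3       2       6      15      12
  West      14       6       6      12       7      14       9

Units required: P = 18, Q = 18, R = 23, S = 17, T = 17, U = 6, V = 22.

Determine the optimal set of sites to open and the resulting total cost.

Open South only; minimum total cost 1419.

For any fixed open set, each office goes to its cheapest open site; total = fixed + service.
{South}: P→South 11·18=198, Q→South 15·18=270, R→South 9·23=207, S→South 9·17=153, T→South 12·17=204, U→South 14·6=84, V→South 3·22=66. Service 1182; fixed 237; total 1419.
{South, East}: P→South 11·18=198, Q→East 8·18=144, R→East 3·23=69, S→East 2·17=34, T→East 6·17=102, U→South 14·6=84, V→South 3·22=66. Service 697; fixed 910; total 1607.
{East}: service 955 + fixed 673 = 1628
{North, South, East, West}: service 577 + fixed 1956 = 2533
No other subset beats 1419.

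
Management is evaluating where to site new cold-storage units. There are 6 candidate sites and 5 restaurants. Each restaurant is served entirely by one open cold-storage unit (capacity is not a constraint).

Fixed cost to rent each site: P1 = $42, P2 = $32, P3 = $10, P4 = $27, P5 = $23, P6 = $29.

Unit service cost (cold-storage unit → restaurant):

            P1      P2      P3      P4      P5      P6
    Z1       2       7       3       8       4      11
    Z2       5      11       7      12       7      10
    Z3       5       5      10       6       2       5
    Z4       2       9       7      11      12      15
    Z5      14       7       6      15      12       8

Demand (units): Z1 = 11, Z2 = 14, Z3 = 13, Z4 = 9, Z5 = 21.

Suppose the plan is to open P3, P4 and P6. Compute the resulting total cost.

Total cost: 451

Each restaurant is assigned to its cheapest site among the open ones.
{P3, P4, P6}: Z1→P3 3·11=33, Z2→P3 7·14=98, Z3→P6 5·13=65, Z4→P3 7·9=63, Z5→P3 6·21=126. Service 385; fixed 66; total 451.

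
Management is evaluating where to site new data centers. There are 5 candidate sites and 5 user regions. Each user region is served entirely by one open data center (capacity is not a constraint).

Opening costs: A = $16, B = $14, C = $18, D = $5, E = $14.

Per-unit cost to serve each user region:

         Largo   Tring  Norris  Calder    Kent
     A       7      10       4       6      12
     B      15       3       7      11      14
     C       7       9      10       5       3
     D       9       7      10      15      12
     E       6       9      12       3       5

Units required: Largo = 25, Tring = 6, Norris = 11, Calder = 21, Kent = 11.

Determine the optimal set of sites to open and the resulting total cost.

For any fixed open set, each user region goes to its cheapest open site; total = fixed + service.
{A, B, C, E}: Largo→E 6·25=150, Tring→B 3·6=18, Norris→A 4·11=44, Calder→E 3·21=63, Kent→C 3·11=33. Service 308; fixed 62; total 370.
{A, B, E}: Largo→E 6·25=150, Tring→B 3·6=18, Norris→A 4·11=44, Calder→E 3·21=63, Kent→E 5·11=55. Service 330; fixed 44; total 374.
{A, B, C, D, E}: service 308 + fixed 67 = 375
{D}: service 824 + fixed 5 = 829
No other subset beats 370.

Open A, B, C and E; minimum total cost 370.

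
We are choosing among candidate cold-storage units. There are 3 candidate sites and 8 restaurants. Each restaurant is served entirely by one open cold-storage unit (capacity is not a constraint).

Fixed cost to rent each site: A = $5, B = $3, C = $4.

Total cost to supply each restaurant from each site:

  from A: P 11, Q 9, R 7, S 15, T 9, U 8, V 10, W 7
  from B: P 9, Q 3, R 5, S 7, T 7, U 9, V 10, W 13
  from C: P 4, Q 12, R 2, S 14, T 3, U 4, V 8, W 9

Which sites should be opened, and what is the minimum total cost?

Open B and C; minimum total cost 47.

For any fixed open set, each restaurant goes to its cheapest open site; total = fixed + service.
{B, C}: P→C 4, Q→B 3, R→C 2, S→B 7, T→C 3, U→C 4, V→C 8, W→C 9. Service 40; fixed 7; total 47.
{A, B, C}: P→C 4, Q→B 3, R→C 2, S→B 7, T→C 3, U→C 4, V→C 8, W→A 7. Service 38; fixed 12; total 50.
{A, C}: P→C 4, Q→A 9, R→C 2, S→C 14, T→C 3, U→C 4, V→C 8, W→A 7. Service 51; fixed 9; total 60.
{B}: P→B 9, Q→B 3, R→B 5, S→B 7, T→B 7, U→B 9, V→B 10, W→B 13. Service 63; fixed 3; total 66.
(All 7 nonempty subsets were checked; B and C is lowest.)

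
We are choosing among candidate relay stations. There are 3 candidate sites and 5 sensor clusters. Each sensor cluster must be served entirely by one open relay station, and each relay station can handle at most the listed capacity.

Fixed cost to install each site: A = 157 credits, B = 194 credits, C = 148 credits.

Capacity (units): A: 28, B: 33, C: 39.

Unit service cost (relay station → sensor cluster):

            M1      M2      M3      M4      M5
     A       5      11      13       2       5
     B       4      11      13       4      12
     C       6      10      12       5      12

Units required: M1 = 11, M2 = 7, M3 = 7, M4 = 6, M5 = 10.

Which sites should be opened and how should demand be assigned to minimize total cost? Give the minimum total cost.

Minimum total cost: 576

Open {A, C}: M1→A 5·11=55, M2→C 10·7=70, M3→C 12·7=84, M4→A 2·6=12, M5→A 5·10=50.
Loads: A carries 27/28, C carries 14/39. Service 271; fixed 305; total 576.
Next best feasible plan costs 587.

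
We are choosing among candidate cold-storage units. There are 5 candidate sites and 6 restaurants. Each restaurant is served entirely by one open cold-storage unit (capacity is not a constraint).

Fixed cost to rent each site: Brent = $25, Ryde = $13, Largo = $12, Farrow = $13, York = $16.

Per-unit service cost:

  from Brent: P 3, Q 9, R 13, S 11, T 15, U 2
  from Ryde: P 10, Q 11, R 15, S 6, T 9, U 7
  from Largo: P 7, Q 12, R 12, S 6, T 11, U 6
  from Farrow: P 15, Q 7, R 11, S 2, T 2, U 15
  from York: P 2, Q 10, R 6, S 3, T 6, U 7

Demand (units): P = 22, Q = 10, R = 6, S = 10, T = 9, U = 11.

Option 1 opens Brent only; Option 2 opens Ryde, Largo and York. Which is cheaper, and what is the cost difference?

Option 1: {Brent}: P→Brent 3·22=66, Q→Brent 9·10=90, R→Brent 13·6=78, S→Brent 11·10=110, T→Brent 15·9=135, U→Brent 2·11=22. Service 501; fixed 25; total 526.
Option 2: {Ryde, Largo, York}: P→York 2·22=44, Q→York 10·10=100, R→York 6·6=36, S→York 3·10=30, T→York 6·9=54, U→Largo 6·11=66. Service 330; fixed 41; total 371.
Difference: |526 − 371| = 155.

Option 2 is cheaper by 155.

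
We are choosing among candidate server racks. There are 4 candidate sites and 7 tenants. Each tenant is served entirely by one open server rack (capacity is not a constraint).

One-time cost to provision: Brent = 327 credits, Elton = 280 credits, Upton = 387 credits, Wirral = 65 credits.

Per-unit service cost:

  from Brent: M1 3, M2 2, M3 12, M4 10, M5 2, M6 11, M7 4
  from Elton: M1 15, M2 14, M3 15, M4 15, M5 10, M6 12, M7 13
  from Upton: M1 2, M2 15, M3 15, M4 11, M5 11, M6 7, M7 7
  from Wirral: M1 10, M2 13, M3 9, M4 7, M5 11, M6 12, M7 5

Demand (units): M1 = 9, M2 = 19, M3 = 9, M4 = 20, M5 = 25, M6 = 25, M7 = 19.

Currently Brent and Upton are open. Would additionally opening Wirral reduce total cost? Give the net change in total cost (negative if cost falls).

Yes — net change −22 (cost falls by 22).

Current service cost with {Brent, Upton}: 665.
Adding Wirral: each tenant re-picks its cheapest; new service cost 578, saving 87.
Extra fixed cost: 65. Net change = 65 − 87 = -22.
(Totals: 1379 → 1357.)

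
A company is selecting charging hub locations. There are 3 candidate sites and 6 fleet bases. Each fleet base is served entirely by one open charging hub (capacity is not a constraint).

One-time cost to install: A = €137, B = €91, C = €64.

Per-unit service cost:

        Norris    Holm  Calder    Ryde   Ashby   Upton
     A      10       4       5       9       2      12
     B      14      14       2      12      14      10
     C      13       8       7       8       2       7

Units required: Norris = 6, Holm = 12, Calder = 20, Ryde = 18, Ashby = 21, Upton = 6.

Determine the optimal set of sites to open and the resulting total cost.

For any fixed open set, each fleet base goes to its cheapest open site; total = fixed + service.
{B, C}: Norris→C 13·6=78, Holm→C 8·12=96, Calder→B 2·20=40, Ryde→C 8·18=144, Ashby→C 2·21=42, Upton→C 7·6=42. Service 442; fixed 155; total 597.
{C}: Norris→C 13·6=78, Holm→C 8·12=96, Calder→C 7·20=140, Ryde→C 8·18=144, Ashby→C 2·21=42, Upton→C 7·6=42. Service 542; fixed 64; total 606.
{A}: Norris→A 10·6=60, Holm→A 4·12=48, Calder→A 5·20=100, Ryde→A 9·18=162, Ashby→A 2·21=42, Upton→A 12·6=72. Service 484; fixed 137; total 621.
{A, B, C}: service 376 + fixed 292 = 668
(All 7 nonempty subsets were checked; B and C is lowest.)

Open B and C; minimum total cost 597.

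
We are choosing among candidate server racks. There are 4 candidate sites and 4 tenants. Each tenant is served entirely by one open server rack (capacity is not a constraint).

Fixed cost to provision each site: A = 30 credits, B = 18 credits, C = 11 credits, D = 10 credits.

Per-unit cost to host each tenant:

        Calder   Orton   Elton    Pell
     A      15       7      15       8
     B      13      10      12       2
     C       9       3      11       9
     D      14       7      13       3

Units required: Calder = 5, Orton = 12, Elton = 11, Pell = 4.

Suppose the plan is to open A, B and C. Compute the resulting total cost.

Each tenant is assigned to its cheapest site among the open ones.
{A, B, C}: Calder→C 9·5=45, Orton→C 3·12=36, Elton→C 11·11=121, Pell→B 2·4=8. Service 210; fixed 59; total 269.

Total cost: 269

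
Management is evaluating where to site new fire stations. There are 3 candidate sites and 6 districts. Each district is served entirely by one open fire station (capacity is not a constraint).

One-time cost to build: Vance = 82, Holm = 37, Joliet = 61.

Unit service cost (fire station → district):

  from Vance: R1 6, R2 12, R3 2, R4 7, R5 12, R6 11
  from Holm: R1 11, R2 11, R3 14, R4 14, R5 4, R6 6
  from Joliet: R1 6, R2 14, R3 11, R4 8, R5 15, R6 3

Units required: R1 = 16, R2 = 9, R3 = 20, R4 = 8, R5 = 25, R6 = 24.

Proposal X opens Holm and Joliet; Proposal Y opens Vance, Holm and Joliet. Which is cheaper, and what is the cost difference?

Proposal Y is cheaper by 106.

Proposal X: {Holm, Joliet}: R1→Joliet 6·16=96, R2→Holm 11·9=99, R3→Joliet 11·20=220, R4→Joliet 8·8=64, R5→Holm 4·25=100, R6→Joliet 3·24=72. Service 651; fixed 98; total 749.
Proposal Y: {Vance, Holm, Joliet}: R1→Vance 6·16=96, R2→Holm 11·9=99, R3→Vance 2·20=40, R4→Vance 7·8=56, R5→Holm 4·25=100, R6→Joliet 3·24=72. Service 463; fixed 180; total 643.
Difference: |749 − 643| = 106.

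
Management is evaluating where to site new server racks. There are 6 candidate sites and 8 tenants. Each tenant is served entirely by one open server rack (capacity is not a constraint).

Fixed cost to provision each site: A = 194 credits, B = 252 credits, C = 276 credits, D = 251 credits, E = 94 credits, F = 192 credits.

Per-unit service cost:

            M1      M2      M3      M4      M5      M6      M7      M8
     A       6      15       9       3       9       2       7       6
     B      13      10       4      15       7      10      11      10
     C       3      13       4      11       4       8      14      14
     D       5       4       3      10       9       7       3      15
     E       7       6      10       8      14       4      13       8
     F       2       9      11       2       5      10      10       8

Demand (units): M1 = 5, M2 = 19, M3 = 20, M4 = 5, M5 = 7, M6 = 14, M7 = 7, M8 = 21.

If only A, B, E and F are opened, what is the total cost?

Each tenant is assigned to its cheapest site among the open ones.
{A, B, E, F}: M1→F 2·5=10, M2→E 6·19=114, M3→B 4·20=80, M4→F 2·5=10, M5→F 5·7=35, M6→A 2·14=28, M7→A 7·7=49, M8→A 6·21=126. Service 452; fixed 732; total 1184.

Total cost: 1184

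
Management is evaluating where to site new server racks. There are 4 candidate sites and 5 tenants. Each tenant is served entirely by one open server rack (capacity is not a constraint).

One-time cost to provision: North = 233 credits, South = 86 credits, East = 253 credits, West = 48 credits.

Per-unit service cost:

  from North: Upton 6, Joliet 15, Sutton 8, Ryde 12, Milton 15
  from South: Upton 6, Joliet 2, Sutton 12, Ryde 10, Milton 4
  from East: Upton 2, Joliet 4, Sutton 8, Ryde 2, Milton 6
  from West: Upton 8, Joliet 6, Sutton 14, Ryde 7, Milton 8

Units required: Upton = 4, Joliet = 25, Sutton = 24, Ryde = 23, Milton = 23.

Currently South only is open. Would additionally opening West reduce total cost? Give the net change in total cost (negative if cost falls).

Current service cost with {South}: 684.
Adding West: each tenant re-picks its cheapest; new service cost 615, saving 69.
Extra fixed cost: 48. Net change = 48 − 69 = -21.
(Totals: 770 → 749.)

Yes — net change −21 (cost falls by 21).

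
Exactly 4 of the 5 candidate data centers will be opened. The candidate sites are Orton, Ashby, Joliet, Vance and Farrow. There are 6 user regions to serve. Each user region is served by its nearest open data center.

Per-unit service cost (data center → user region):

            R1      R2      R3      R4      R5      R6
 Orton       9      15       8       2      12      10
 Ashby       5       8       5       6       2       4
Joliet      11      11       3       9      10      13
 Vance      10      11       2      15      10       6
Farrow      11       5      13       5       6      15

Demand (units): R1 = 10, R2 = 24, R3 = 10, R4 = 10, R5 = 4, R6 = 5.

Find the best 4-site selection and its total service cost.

Choose Orton, Ashby, Vance and Farrow; total service cost 238.

With exactly 4 open, each user region uses its cheapest among the chosen.
{Orton, Ashby, Vance, Farrow}: R1→Ashby 5·10=50, R2→Farrow 5·24=120, R3→Vance 2·10=20, R4→Orton 2·10=20, R5→Ashby 2·4=8, R6→Ashby 4·5=20. Service cost 238.
{Orton, Ashby, Joliet, Farrow}: service cost 248
{Ashby, Joliet, Vance, Farrow}: service cost 268
Among all 5 size-4 choices, {Orton, Ashby, Vance, Farrow} is lowest.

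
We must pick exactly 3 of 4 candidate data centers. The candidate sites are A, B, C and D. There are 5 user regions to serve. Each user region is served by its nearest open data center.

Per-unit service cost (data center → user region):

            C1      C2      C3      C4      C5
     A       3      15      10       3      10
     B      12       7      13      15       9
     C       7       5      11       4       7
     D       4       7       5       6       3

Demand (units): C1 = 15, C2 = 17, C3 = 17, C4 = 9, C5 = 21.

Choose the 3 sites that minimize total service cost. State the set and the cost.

Choose A, C and D; total service cost 305.

With exactly 3 open, each user region uses its cheapest among the chosen.
{A, C, D}: C1→A 3·15=45, C2→C 5·17=85, C3→D 5·17=85, C4→A 3·9=27, C5→D 3·21=63. Service cost 305.
{B, C, D}: service cost 329
{A, B, D}: service cost 339
Among all 4 size-3 choices, {A, C, D} is lowest.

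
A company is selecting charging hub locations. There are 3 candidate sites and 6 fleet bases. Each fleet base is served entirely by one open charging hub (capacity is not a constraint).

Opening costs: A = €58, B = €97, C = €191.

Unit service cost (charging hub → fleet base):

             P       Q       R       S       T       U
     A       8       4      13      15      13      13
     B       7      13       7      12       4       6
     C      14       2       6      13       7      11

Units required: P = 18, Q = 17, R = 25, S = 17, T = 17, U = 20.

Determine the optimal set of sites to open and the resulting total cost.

For any fixed open set, each fleet base goes to its cheapest open site; total = fixed + service.
{A, B}: P→B 7·18=126, Q→A 4·17=68, R→B 7·25=175, S→B 12·17=204, T→B 4·17=68, U→B 6·20=120. Service 761; fixed 155; total 916.
{B, C}: service 702 + fixed 288 = 990
{B}: P→B 7·18=126, Q→B 13·17=221, R→B 7·25=175, S→B 12·17=204, T→B 4·17=68, U→B 6·20=120. Service 914; fixed 97; total 1011.
{A, B, C}: service 702 + fixed 346 = 1048
(All 7 nonempty subsets were checked; A and B is lowest.)

Open A and B; minimum total cost 916.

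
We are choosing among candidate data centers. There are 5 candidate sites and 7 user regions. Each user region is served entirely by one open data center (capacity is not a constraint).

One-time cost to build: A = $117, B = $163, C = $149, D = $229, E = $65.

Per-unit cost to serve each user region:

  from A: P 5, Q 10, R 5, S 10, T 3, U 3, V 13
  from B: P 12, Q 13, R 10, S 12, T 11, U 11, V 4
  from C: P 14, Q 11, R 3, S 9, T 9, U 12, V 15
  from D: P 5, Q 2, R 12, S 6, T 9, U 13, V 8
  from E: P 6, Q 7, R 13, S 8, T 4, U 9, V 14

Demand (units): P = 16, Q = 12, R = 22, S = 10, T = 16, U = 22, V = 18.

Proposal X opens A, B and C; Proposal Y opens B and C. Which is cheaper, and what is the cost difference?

Proposal X: {A, B, C}: P→A 5·16=80, Q→A 10·12=120, R→C 3·22=66, S→C 9·10=90, T→A 3·16=48, U→A 3·22=66, V→B 4·18=72. Service 542; fixed 429; total 971.
Proposal Y: {B, C}: P→B 12·16=192, Q→C 11·12=132, R→C 3·22=66, S→C 9·10=90, T→C 9·16=144, U→B 11·22=242, V→B 4·18=72. Service 938; fixed 312; total 1250.
Difference: |971 − 1250| = 279.

Proposal X is cheaper by 279.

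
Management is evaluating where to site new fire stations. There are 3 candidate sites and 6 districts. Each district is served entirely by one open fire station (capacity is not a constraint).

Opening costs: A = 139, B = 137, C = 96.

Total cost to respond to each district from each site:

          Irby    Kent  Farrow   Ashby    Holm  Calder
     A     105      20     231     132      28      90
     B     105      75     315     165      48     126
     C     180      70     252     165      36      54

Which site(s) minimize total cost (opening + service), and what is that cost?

For any fixed open set, each district goes to its cheapest open site; total = fixed + service.
{A}: Irby→A 105, Kent→A 20, Farrow→A 231, Ashby→A 132, Holm→A 28, Calder→A 90. Service 606; fixed 139; total 745.
{A, C}: Irby→A 105, Kent→A 20, Farrow→A 231, Ashby→A 132, Holm→A 28, Calder→C 54. Service 570; fixed 235; total 805.
{C}: Irby→C 180, Kent→C 70, Farrow→C 252, Ashby→C 165, Holm→C 36, Calder→C 54. Service 757; fixed 96; total 853.
{A, B, C}: service 570 + fixed 372 = 942
No other subset beats 745.

Open A only; minimum total cost 745.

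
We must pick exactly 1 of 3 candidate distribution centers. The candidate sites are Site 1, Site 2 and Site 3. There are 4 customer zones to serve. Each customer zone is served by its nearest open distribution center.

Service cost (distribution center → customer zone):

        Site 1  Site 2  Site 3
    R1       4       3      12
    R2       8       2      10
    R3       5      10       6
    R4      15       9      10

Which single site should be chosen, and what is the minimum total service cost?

With exactly 1 open, each customer zone uses its cheapest among the chosen.
{Site 2}: R1→Site 2 3, R2→Site 2 2, R3→Site 2 10, R4→Site 2 9. Service cost 24.
{Site 1}: service cost 32
{Site 3}: service cost 38
Among all 3 size-1 choices, {Site 2} is lowest.

Choose Site 2 only; total service cost 24.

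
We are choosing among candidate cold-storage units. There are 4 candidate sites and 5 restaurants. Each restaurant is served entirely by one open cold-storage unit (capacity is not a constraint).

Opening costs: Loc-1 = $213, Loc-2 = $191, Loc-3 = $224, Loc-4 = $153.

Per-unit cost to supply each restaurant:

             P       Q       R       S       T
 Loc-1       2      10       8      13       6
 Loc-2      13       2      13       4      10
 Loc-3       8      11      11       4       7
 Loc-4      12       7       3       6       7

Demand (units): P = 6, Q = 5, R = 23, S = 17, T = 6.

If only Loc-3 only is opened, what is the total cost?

Total cost: 690

Each restaurant is assigned to its cheapest site among the open ones.
{Loc-3}: P→Loc-3 8·6=48, Q→Loc-3 11·5=55, R→Loc-3 11·23=253, S→Loc-3 4·17=68, T→Loc-3 7·6=42. Service 466; fixed 224; total 690.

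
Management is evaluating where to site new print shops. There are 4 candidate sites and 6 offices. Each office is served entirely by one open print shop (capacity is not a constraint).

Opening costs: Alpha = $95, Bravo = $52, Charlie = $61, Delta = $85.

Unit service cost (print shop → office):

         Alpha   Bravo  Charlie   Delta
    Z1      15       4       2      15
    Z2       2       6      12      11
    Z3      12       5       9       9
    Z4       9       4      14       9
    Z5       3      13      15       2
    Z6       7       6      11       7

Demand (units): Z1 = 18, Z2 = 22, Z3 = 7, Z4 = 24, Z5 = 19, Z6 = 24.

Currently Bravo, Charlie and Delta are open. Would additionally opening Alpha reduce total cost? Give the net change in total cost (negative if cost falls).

No — net change +7 (cost rises by 7).

Current service cost with {Bravo, Charlie, Delta}: 481.
Adding Alpha: each office re-picks its cheapest; new service cost 393, saving 88.
Extra fixed cost: 95. Net change = 95 − 88 = 7.
(Totals: 679 → 686.)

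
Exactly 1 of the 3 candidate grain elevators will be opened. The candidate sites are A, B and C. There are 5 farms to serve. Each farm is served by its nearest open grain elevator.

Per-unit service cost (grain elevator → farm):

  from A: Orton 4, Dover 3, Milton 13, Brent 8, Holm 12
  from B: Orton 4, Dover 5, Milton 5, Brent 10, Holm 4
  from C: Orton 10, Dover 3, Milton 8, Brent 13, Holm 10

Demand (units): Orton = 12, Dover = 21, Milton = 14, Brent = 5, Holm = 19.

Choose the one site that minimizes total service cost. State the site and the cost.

With exactly 1 open, each farm uses its cheapest among the chosen.
{B}: Orton→B 4·12=48, Dover→B 5·21=105, Milton→B 5·14=70, Brent→B 10·5=50, Holm→B 4·19=76. Service cost 349.
{C}: service cost 550
{A}: service cost 561
Among all 3 size-1 choices, {B} is lowest.

Choose B only; total service cost 349.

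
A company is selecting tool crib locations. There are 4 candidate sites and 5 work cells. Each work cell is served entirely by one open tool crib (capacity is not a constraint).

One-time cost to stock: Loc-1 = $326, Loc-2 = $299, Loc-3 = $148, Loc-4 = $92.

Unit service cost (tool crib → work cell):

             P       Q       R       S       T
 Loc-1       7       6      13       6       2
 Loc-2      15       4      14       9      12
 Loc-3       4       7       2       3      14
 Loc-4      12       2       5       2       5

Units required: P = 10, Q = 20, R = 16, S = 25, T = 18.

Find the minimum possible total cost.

For any fixed open set, each work cell goes to its cheapest open site; total = fixed + service.
{Loc-4}: P→Loc-4 12·10=120, Q→Loc-4 2·20=40, R→Loc-4 5·16=80, S→Loc-4 2·25=50, T→Loc-4 5·18=90. Service 380; fixed 92; total 472.
{Loc-3, Loc-4}: P→Loc-3 4·10=40, Q→Loc-4 2·20=40, R→Loc-3 2·16=32, S→Loc-4 2·25=50, T→Loc-4 5·18=90. Service 252; fixed 240; total 492.
{Loc-3}: service 539 + fixed 148 = 687
{Loc-1, Loc-2, Loc-3, Loc-4}: service 198 + fixed 865 = 1063
No other subset beats 472.

Minimum total cost: 472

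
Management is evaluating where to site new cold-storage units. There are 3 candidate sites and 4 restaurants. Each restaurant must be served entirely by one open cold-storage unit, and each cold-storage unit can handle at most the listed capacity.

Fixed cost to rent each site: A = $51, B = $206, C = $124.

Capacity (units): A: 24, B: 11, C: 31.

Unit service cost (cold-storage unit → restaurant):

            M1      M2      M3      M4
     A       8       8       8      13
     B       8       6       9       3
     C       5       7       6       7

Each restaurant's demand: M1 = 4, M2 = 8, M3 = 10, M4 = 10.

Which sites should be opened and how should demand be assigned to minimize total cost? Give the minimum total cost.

Minimum total cost: 389

Open {A, C}: M1→C 5·4=20, M2→A 8·8=64, M3→C 6·10=60, M4→C 7·10=70.
Loads: A carries 8/24, C carries 24/31. Service 214; fixed 175; total 389.
Next best feasible plan costs 393.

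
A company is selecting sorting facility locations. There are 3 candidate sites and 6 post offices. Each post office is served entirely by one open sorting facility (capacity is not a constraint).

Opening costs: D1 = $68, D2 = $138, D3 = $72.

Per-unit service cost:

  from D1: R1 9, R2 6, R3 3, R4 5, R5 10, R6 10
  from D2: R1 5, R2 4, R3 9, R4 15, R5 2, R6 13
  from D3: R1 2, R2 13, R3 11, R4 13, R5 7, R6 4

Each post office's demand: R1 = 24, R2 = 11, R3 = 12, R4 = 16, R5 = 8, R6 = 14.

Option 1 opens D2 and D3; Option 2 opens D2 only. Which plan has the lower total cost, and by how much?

Option 1: {D2, D3}: R1→D3 2·24=48, R2→D2 4·11=44, R3→D2 9·12=108, R4→D3 13·16=208, R5→D2 2·8=16, R6→D3 4·14=56. Service 480; fixed 210; total 690.
Option 2: {D2}: R1→D2 5·24=120, R2→D2 4·11=44, R3→D2 9·12=108, R4→D2 15·16=240, R5→D2 2·8=16, R6→D2 13·14=182. Service 710; fixed 138; total 848.
Difference: |690 − 848| = 158.

Option 1 is cheaper by 158.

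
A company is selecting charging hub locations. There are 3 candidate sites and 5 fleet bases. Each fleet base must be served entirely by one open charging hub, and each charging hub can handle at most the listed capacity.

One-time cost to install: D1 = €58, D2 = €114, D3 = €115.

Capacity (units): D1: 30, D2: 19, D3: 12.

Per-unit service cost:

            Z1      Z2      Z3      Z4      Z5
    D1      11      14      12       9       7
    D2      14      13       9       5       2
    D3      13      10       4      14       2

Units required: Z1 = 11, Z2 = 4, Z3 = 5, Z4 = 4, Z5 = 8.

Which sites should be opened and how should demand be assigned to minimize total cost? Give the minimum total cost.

Minimum total cost: 430

Open {D1, D2}: Z1→D1 11·11=121, Z2→D1 14·4=56, Z3→D2 9·5=45, Z4→D2 5·4=20, Z5→D2 2·8=16.
Loads: D1 carries 15/30, D2 carries 17/19. Service 258; fixed 172; total 430.
Next best feasible plan costs 441.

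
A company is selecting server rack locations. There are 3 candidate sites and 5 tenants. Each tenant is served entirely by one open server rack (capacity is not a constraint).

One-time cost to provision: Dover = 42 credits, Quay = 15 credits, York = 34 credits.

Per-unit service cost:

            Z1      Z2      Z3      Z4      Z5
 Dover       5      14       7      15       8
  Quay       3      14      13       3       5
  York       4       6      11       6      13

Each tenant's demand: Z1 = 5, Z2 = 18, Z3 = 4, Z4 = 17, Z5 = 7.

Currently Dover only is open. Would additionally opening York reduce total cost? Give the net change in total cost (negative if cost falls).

Yes — net change −268 (cost falls by 268).

Current service cost with {Dover}: 616.
Adding York: each tenant re-picks its cheapest; new service cost 314, saving 302.
Extra fixed cost: 34. Net change = 34 − 302 = -268.
(Totals: 658 → 390.)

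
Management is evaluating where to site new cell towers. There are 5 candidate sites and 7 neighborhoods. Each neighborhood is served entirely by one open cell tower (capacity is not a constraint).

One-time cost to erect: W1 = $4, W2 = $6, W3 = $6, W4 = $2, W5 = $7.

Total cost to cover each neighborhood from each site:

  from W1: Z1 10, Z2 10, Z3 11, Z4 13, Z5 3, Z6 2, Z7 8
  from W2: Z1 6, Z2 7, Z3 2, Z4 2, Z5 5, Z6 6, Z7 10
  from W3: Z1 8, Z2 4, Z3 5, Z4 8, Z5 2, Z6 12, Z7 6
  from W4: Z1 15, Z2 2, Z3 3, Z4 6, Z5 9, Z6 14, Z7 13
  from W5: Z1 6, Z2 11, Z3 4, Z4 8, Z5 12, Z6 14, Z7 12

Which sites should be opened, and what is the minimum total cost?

Open W1, W2 and W4; minimum total cost 37.

For any fixed open set, each neighborhood goes to its cheapest open site; total = fixed + service.
{W1, W2, W4}: Z1→W2 6, Z2→W4 2, Z3→W2 2, Z4→W2 2, Z5→W1 3, Z6→W1 2, Z7→W1 8. Service 25; fixed 12; total 37.
{W1, W2}: service 30 + fixed 10 = 40
{W1, W2, W3}: service 24 + fixed 16 = 40
{W1, W2, W3, W4, W5}: Z1→W2 6, Z2→W4 2, Z3→W2 2, Z4→W2 2, Z5→W3 2, Z6→W1 2, Z7→W3 6. Service 22; fixed 25; total 47.
No other subset beats 37.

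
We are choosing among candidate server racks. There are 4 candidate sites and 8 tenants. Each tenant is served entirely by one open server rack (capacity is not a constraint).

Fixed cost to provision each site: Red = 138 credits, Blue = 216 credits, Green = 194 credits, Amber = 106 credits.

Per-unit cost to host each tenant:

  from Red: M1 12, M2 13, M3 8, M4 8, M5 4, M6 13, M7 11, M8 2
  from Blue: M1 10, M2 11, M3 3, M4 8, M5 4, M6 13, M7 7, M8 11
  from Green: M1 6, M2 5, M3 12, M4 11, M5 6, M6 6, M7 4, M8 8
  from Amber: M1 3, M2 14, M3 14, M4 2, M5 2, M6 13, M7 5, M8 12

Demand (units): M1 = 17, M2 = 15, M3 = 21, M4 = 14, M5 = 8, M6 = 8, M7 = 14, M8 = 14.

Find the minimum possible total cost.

For any fixed open set, each tenant goes to its cheapest open site; total = fixed + service.
{Red, Amber}: M1→Amber 3·17=51, M2→Red 13·15=195, M3→Red 8·21=168, M4→Amber 2·14=28, M5→Amber 2·8=16, M6→Red 13·8=104, M7→Amber 5·14=70, M8→Red 2·14=28. Service 660; fixed 244; total 904.
{Red, Green, Amber}: service 470 + fixed 438 = 908
{Green, Amber}: service 638 + fixed 300 = 938
{Red, Blue, Green, Amber}: M1→Amber 3·17=51, M2→Green 5·15=75, M3→Blue 3·21=63, M4→Amber 2·14=28, M5→Amber 2·8=16, M6→Green 6·8=48, M7→Green 4·14=56, M8→Red 2·14=28. Service 365; fixed 654; total 1019.
No other subset beats 904.

Minimum total cost: 904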